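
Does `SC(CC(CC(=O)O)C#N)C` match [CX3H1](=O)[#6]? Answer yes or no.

No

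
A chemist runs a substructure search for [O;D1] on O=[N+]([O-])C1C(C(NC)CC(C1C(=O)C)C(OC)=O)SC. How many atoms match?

4

The query [O;D1] means: aliphatic oxygen bonded to exactly one heavy atom.
Check the 20 heavy atoms by environment: 7× C (D3) → no; 1× C (D2) → no; 3× O (D1) → match; 4× C (D1) → no; 1× N (charge +1, D3) → no; 1× O (charge -1, D1) → match; 1× O (D2) → no; 1× S (D2) → no; 1× N (D2) → no.
Summing the matching environments: 3 + 1 = 4 matching atoms.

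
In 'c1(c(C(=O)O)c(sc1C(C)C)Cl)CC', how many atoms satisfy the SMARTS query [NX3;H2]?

0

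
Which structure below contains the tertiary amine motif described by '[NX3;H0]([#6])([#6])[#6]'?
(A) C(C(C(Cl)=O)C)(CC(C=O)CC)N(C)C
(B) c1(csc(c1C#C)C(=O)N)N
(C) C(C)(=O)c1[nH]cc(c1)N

[NX3;H0]([#6])([#6])[#6] describes a trivalent nitrogen with no H, bonded to three carbons (a tertiary amine).
(A) contains a dimethylamino group (-N(CH3)2), which satisfies every atom and bond constraint.
(B) has a primary amide (-C(=O)NH2) but the amide nitrogen has H2 and only one carbon neighbour.
(C) has a primary amino group (-NH2) but the nitrogen has H2, not H0 with three carbons.
So the answer is (A).

A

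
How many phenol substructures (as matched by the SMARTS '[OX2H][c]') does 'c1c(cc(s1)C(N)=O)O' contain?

1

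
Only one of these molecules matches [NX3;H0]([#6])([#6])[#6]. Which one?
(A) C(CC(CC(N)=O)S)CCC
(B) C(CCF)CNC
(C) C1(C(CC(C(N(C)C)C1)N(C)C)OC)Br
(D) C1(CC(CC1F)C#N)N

C

[NX3;H0]([#6])([#6])[#6] describes a trivalent nitrogen with no H, bonded to three carbons (a tertiary amine).
(A) has a primary amide (-C(=O)NH2) but the amide nitrogen has H2 and only one carbon neighbour.
(B) has an N-methylamino group (-NHCH3) but the nitrogen still has one H (H1), not H0.
(C) contains a dimethylamino group (-N(CH3)2), which satisfies every atom and bond constraint.
(D) has a primary amino group (-NH2) but the nitrogen has H2, not H0 with three carbons.
So the answer is (C).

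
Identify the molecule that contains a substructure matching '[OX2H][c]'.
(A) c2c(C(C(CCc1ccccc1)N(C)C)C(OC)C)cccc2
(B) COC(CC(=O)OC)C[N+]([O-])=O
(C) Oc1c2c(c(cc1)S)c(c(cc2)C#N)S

[OX2H][c] describes a hydroxyl oxygen attached to an aromatic carbon (a phenol).
(A) has a methoxy ether (-OCH3) but the oxygen has H0, not H1.
(B) has a methoxy ether (-OCH3) but the oxygen has H0, not H1.
(C) contains a hydroxyl group (-OH), which satisfies every atom and bond constraint.
So the answer is (C).

C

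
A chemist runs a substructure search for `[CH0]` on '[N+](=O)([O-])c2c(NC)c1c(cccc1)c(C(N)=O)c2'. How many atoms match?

1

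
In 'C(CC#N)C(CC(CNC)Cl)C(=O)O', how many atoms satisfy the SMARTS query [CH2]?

4

The query [CH2] means: aliphatic carbon with exactly two hydrogens.
Check the 14 heavy atoms by environment: 4× C (H2) → match; 2× C (H1) → no; 1× N (H1) → no; 1× C (H3) → no; 2× C (H0) → no; 1× N (H0) → no; 1× Cl (H0) → no; 1× O (H0) → no; 1× O (H1) → no.
That gives 4 matching atoms.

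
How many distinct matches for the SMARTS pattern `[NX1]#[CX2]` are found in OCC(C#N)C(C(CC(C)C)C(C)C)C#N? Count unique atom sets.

2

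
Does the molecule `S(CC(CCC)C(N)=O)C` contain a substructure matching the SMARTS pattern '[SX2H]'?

The pattern [SX2H] describes an aliphatic sulfur with two connections, one being H — a thiol.
The closest candidate here is a methylthio ether (-SCH3), but the sulfur has H0 (bonded to two carbons), not H1. No other fragment satisfies the full query, so there is no match.

No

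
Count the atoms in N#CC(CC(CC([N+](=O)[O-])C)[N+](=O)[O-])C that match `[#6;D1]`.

2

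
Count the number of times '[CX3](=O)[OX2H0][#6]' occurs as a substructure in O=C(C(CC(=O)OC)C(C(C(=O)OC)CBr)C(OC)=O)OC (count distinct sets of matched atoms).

4

[CX3](=O)[OX2H0][#6] is the SMARTS for an ester: a carbonyl carbon bonded to an oxygen that is itself bonded to carbon (no H on that O).
The molecule carries 4 separate instances of a methyl-ester group (-C(=O)OCH3) meeting every constraint; each maps to a distinct set of atoms, giving 4 matches.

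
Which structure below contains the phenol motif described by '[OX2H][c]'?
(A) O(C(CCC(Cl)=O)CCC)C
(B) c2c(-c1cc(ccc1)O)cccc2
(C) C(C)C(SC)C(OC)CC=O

[OX2H][c] describes a hydroxyl oxygen attached to an aromatic carbon (a phenol).
(A) has a methoxy ether (-OCH3) but the oxygen has H0, not H1.
(B) contains a hydroxyl group (-OH), which satisfies every atom and bond constraint.
(C) has a methoxy ether (-OCH3) but the oxygen has H0, not H1.
So the answer is (B).

B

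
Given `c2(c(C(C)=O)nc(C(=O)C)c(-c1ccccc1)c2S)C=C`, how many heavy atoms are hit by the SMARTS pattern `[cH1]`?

5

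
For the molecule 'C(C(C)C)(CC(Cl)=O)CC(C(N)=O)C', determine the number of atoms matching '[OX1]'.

2

Check the 14 heavy atoms by environment: 8× C (X4) → no; 2× C (X3) → no; 2× O (X1) → match; 1× Cl (X1) → no; 1× N (X3) → no.
That gives 2 matching atoms.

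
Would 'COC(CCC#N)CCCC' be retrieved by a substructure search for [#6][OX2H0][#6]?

The pattern [#6][OX2H0][#6] describes an aliphatic oxygen bridging two carbons with no H on the oxygen — an ether.
The molecule carries a methoxy ether (-OCH3), whose atoms satisfy every constraint of the query, so the pattern matches.

Yes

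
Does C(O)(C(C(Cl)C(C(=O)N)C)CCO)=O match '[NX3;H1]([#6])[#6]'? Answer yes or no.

No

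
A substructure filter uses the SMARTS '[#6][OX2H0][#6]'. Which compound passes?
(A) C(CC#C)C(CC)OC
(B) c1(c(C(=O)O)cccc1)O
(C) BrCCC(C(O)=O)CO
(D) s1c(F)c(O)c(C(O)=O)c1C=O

[#6][OX2H0][#6] describes an aliphatic oxygen bridging two carbons with no H on the oxygen (an ether).
(A) contains a methoxy ether (-OCH3), which satisfies every atom and bond constraint.
(B) has a carboxylic acid group (-C(=O)OH) but the -OH oxygen has H1; the =O is OX1, not OX2.
(C) has a carboxylic acid group (-C(=O)OH) but the -OH oxygen has H1; the =O is OX1, not OX2.
(D) has a carboxylic acid group (-C(=O)OH) but the -OH oxygen has H1; the =O is OX1, not OX2.
So the answer is (A).

A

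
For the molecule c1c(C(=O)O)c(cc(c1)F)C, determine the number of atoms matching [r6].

6

Check the 11 heavy atoms by environment: 6× c (aromatic, in 6-ring) → match; 1× F (acyclic) → no; 2× C (acyclic) → no; 2× O (acyclic) → no.
That gives 6 matching atoms.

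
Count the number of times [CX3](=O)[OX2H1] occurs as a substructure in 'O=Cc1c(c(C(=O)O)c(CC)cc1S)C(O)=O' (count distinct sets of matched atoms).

2

[CX3](=O)[OX2H1] is the SMARTS for a carboxylic acid: an sp2 carbon double-bonded to O and single-bonded to an -OH oxygen.
The molecule carries 2 separate instances of a carboxylic acid group (-C(=O)OH) meeting every constraint; each maps to a distinct set of atoms, giving 2 matches.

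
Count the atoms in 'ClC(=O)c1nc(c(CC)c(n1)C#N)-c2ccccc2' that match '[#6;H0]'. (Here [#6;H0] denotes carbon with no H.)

The query [#6;H0] means: any carbon with no attached hydrogen.
Check the 19 heavy atoms by environment: 2× n (aromatic, H0) → no; 5× c (aromatic, H0) → match; 2× C (H0) → match; 1× N (H0) → no; 1× C (H2) → no; 1× C (H3) → no; 1× O (H0) → no; 1× Cl (H0) → no; 5× c (aromatic, H1) → no.
Summing the matching environments: 5 + 2 = 7 matching atoms.

7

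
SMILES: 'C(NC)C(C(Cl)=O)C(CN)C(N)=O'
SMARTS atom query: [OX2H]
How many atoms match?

0

The query [OX2H] means: aliphatic oxygen with two connections, one of which is H — an -OH oxygen.
Check the 13 heavy atoms by environment: 2× C (H2, X4) → no; 2× C (H1, X4) → no; 2× C (H0, X3) → no; 2× O (H0, X1) → no; 2× N (H2, X3) → no; 1× Cl (H0, X1) → no; 1× N (H1, X3) → no; 1× C (H3, X4) → no.
No environment satisfies the query, so 0 matching atoms.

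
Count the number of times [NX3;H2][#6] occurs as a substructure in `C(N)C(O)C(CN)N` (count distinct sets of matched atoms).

[NX3;H2][#6] is the SMARTS for a primary amine: a trivalent nitrogen with two H attached to carbon.
The molecule carries 3 separate instances of a primary amino group (-NH2) meeting every constraint; each maps to a distinct set of atoms, giving 3 matches.

3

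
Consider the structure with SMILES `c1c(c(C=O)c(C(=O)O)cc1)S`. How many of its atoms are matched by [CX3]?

2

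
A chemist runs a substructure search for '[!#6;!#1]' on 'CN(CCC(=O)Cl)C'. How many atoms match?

Check the 8 heavy atoms by environment: 5× C → no; 1× O → match; 1× Cl → match; 1× N → match.
Summing the matching environments: 1 + 1 + 1 = 3 matching atoms.

3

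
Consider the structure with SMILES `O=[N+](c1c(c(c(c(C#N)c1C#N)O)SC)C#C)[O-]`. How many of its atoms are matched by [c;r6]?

6

Check the 18 heavy atoms by environment: 6× c (aromatic, in 6-ring) → match; 1× S (acyclic) → no; 5× C (acyclic) → no; 1× N (charge +1, acyclic) → no; 1× O (charge -1, acyclic) → no; 2× O (acyclic) → no; 2× N (acyclic) → no.
That gives 6 matching atoms.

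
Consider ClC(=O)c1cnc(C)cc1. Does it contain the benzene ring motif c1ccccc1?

No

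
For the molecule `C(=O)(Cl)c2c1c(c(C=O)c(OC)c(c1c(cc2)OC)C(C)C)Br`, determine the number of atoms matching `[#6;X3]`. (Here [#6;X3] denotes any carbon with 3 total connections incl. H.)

12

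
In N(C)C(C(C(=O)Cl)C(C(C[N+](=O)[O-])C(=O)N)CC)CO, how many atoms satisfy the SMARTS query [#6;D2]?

Check the 20 heavy atoms by environment: 3× C (D2) → match; 6× C (D3) → no; 4× O (D1) → no; 1× N (D1) → no; 2× C (D1) → no; 1× N (D2) → no; 1× N (charge +1, D3) → no; 1× O (charge -1, D1) → no; 1× Cl (D1) → no.
That gives 3 matching atoms.

3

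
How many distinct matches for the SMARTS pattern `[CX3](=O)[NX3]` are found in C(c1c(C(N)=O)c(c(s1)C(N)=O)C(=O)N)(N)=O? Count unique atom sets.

[CX3](=O)[NX3] is the SMARTS for an amide: a carbonyl carbon bonded to a trivalent nitrogen.
The molecule carries 4 separate instances of a primary amide (-C(=O)NH2) meeting every constraint; each maps to a distinct set of atoms, giving 4 matches.

4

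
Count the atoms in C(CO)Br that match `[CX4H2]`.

2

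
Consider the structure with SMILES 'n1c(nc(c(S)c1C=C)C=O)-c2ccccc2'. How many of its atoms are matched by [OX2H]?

0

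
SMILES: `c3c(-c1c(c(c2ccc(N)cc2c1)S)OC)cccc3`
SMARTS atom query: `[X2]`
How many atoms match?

2

The query [X2] means: any atom with exactly two total connections (bonds + H).
Check the 20 heavy atoms by environment: 16× c (aromatic, X3) → no; 1× S (X2) → match; 1× N (X3) → no; 1× O (X2) → match; 1× C (X4) → no.
Summing the matching environments: 1 + 1 = 2 matching atoms.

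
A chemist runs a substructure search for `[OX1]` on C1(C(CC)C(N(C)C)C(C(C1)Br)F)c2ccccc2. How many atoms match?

The query [OX1] means: aliphatic oxygen with one total connection — typically a carbonyl =O or an oxide.
Check the 19 heavy atoms by environment: 10× C (X4) → no; 1× Br (X1) → no; 1× F (X1) → no; 6× c (aromatic, X3) → no; 1× N (X3) → no.
No environment satisfies the query, so 0 matching atoms.

0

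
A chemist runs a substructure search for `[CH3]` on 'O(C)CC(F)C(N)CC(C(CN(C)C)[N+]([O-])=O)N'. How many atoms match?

The query [CH3] means: aliphatic carbon with exactly three hydrogens.
Check the 18 heavy atoms by environment: 3× C (H2) → no; 4× C (H1) → no; 1× F (H0) → no; 1× N (charge +1, H0) → no; 1× O (charge -1, H0) → no; 2× O (H0) → no; 2× N (H2) → no; 3× C (H3) → match; 1× N (H0) → no.
That gives 3 matching atoms.

3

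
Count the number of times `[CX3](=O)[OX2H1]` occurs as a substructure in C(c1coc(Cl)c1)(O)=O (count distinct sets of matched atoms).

[CX3](=O)[OX2H1] is the SMARTS for a carboxylic acid: an sp2 carbon double-bonded to O and single-bonded to an -OH oxygen.
Exactly one fragment in the molecule meets all constraints, giving 1 match.

1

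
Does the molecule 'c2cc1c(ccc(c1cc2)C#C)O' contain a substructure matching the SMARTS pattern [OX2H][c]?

The pattern [OX2H][c] describes a hydroxyl oxygen attached to an aromatic carbon — a phenol.
The molecule carries a hydroxyl group (-OH), whose atoms satisfy every constraint of the query, so the pattern matches.

Yes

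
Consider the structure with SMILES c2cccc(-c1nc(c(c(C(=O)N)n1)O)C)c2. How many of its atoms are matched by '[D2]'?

7

The query [D2] means: atom with exactly two heavy-atom neighbours.
Check the 17 heavy atoms by environment: 2× n (aromatic, D2) → match; 5× c (aromatic, D3) → no; 1× C (D1) → no; 2× O (D1) → no; 1× C (D3) → no; 1× N (D1) → no; 5× c (aromatic, D2) → match.
Summing the matching environments: 2 + 5 = 7 matching atoms.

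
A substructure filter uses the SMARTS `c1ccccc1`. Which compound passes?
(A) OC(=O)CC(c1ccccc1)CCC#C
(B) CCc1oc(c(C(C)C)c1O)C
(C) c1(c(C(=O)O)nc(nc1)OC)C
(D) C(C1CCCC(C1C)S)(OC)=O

A

c1ccccc1 describes six aromatic carbons in a ring (a benzene ring).
(A) contains a phenyl ring, which satisfies every atom and bond constraint.
(B) has a methyl group (-CH3) but no six-membered all-carbon aromatic ring is present.
(C) has a methyl group (-CH3) but no six-membered all-carbon aromatic ring is present.
(D) has a methyl group (-CH3) but no six-membered all-carbon aromatic ring is present.
So the answer is (A).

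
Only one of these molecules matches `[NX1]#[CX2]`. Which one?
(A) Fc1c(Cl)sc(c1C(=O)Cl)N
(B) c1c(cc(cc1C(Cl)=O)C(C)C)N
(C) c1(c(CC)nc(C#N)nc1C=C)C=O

C

[NX1]#[CX2] describes a nitrogen triple-bonded to a two-connected carbon (a nitrile).
(A) has a primary amino group (-NH2) but the nitrogen is NX3 (three connections), not NX1 triple-bonded.
(B) has a primary amino group (-NH2) but the nitrogen is NX3 (three connections), not NX1 triple-bonded.
(C) contains a nitrile (-C#N), which satisfies every atom and bond constraint.
So the answer is (C).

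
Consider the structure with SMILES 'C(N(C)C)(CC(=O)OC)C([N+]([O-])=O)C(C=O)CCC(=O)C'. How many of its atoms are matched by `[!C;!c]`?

The query [!C;!c] means: neither aliphatic nor aromatic carbon — same as [!#6].
Check the 21 heavy atoms by environment: 13× C → no; 5× O → match; 1× N (charge +1) → match; 1× O (charge -1) → match; 1× N → match.
Summing the matching environments: 5 + 1 + 1 + 1 = 8 matching atoms.

8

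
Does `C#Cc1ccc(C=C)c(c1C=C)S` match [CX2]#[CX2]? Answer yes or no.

Yes

The pattern [CX2]#[CX2] describes a carbon-carbon triple bond — an alkyne.
The molecule carries an ethynyl group (-C#CH), whose atoms satisfy every constraint of the query, so the pattern matches.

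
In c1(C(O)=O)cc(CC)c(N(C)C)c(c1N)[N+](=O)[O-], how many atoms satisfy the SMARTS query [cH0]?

5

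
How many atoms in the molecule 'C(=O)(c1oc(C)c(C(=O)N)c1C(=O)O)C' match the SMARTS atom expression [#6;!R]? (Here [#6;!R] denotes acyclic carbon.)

5

Check the 15 heavy atoms by environment: 1× o (aromatic, in 5-ring) → no; 4× c (aromatic, in 5-ring) → no; 5× C (acyclic) → match; 4× O (acyclic) → no; 1× N (acyclic) → no.
That gives 5 matching atoms.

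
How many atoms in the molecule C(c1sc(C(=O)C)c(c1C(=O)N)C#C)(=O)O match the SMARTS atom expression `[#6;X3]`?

The query [#6;X3] means: any carbon (aromatic or not) with three total connections.
Check the 16 heavy atoms by environment: 1× s (aromatic, X2) → no; 4× c (aromatic, X3) → match; 2× C (X2) → no; 3× C (X3) → match; 3× O (X1) → no; 1× C (X4) → no; 1× O (X2) → no; 1× N (X3) → no.
Summing the matching environments: 4 + 3 = 7 matching atoms.

7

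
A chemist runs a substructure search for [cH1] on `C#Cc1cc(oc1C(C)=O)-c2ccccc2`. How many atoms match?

Check the 16 heavy atoms by environment: 1× o (aromatic, H0) → no; 4× c (aromatic, H0) → no; 6× c (aromatic, H1) → match; 2× C (H0) → no; 1× C (H1) → no; 1× O (H0) → no; 1× C (H3) → no.
That gives 6 matching atoms.

6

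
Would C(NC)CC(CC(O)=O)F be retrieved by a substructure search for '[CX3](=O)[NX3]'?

The pattern [CX3](=O)[NX3] describes a carbonyl carbon bonded to a trivalent nitrogen — an amide.
The closest candidate here is a carboxylic acid group (-C(=O)OH), but the carbonyl is bonded to O, not to an NX3 nitrogen. No other fragment satisfies the full query, so there is no match.

No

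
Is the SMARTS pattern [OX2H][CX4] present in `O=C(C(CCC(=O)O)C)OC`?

No

The pattern [OX2H][CX4] describes a hydroxyl oxygen bound to an sp3 (X4) carbon — an aliphatic alcohol.
The closest candidate here is a carboxylic acid group (-C(=O)OH), but the -OH is on a CX3 carbonyl carbon, not a CX4 carbon. No other fragment satisfies the full query, so there is no match.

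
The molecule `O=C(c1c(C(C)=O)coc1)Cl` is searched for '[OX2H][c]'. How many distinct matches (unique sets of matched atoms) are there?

[OX2H][c] is the SMARTS for a phenol: a hydroxyl oxygen attached to an aromatic carbon.
No fragment in the molecule satisfies every constraint, giving 0 matches.

0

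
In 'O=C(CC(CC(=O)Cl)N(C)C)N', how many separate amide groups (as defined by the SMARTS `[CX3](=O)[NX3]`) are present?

[CX3](=O)[NX3] is the SMARTS for an amide: a carbonyl carbon bonded to a trivalent nitrogen.
Exactly one fragment in the molecule meets all constraints, giving 1 match.

1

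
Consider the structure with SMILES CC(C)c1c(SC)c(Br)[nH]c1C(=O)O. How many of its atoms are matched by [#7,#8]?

3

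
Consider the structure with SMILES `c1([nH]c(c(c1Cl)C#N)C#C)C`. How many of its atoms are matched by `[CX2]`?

3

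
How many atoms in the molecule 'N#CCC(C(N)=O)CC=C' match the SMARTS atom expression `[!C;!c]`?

3

The query [!C;!c] means: neither aliphatic nor aromatic carbon — same as [!#6].
Check the 10 heavy atoms by environment: 7× C → no; 2× N → match; 1× O → match.
Summing the matching environments: 2 + 1 = 3 matching atoms.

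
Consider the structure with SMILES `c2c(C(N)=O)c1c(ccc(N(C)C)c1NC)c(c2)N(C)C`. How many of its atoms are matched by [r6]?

10

Check the 21 heavy atoms by environment: 10× c (aromatic, in 6-ring) → match; 4× N (acyclic) → no; 6× C (acyclic) → no; 1× O (acyclic) → no.
That gives 10 matching atoms.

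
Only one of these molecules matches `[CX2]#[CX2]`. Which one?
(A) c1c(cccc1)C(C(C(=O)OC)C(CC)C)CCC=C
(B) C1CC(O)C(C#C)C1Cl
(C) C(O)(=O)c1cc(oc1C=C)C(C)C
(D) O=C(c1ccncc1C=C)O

B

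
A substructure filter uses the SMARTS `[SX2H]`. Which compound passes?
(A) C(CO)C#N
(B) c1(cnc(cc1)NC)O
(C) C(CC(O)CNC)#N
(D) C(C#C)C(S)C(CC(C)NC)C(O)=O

[SX2H] describes an aliphatic sulfur with two connections, one being H (a thiol).
(A) has a hydroxyl group (-OH) but it is an -OH, not an -SH.
(B) has a hydroxyl group (-OH) but it is an -OH, not an -SH.
(C) has a hydroxyl group (-OH) but it is an -OH, not an -SH.
(D) contains a thiol (-SH), which satisfies every atom and bond constraint.
So the answer is (D).

D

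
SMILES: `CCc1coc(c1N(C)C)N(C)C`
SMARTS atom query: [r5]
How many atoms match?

5

The query [r5] means: r5 matches atoms in a five-membered ring.
Check the 13 heavy atoms by environment: 1× o (aromatic, in 5-ring) → match; 4× c (aromatic, in 5-ring) → match; 2× N (acyclic) → no; 6× C (acyclic) → no.
Summing the matching environments: 1 + 4 = 5 matching atoms.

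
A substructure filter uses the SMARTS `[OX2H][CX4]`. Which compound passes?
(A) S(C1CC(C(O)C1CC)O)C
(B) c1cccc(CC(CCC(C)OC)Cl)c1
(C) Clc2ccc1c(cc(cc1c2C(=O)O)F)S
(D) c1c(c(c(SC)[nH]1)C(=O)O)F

A

[OX2H][CX4] describes a hydroxyl oxygen bound to an sp3 (X4) carbon (an aliphatic alcohol).
(A) contains a hydroxyl group (-OH), which satisfies every atom and bond constraint.
(B) has a methoxy ether (-OCH3) but the oxygen has H0 (ether), not H1.
(C) has a carboxylic acid group (-C(=O)OH) but the -OH is on a CX3 carbonyl carbon, not a CX4 carbon.
(D) has a carboxylic acid group (-C(=O)OH) but the -OH is on a CX3 carbonyl carbon, not a CX4 carbon.
So the answer is (A).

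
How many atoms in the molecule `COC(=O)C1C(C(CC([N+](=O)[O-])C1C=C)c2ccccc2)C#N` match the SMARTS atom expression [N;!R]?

The query [N;!R] means: aliphatic nitrogen not in a ring.
Check the 23 heavy atoms by environment: 6× C (in 6-ring) → no; 1× N (charge +1, acyclic) → match; 1× O (charge -1, acyclic) → no; 3× O (acyclic) → no; 5× C (acyclic) → no; 6× c (aromatic, in 6-ring) → no; 1× N (acyclic) → match.
Summing the matching environments: 1 + 1 = 2 matching atoms.

2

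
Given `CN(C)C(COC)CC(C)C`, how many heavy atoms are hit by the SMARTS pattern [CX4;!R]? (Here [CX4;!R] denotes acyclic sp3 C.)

9

The query [CX4;!R] means: aliphatic carbon with four total connections, not in a ring.
Check the 11 heavy atoms by environment: 9× C (X4, acyclic) → match; 1× N (X3, acyclic) → no; 1× O (X2, acyclic) → no.
That gives 9 matching atoms.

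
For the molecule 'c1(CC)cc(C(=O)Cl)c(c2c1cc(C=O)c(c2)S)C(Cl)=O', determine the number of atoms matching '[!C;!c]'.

6

The query [!C;!c] means: neither aliphatic nor aromatic carbon — same as [!#6].
Check the 21 heavy atoms by environment: 10× c (aromatic) → no; 5× C → no; 3× O → match; 2× Cl → match; 1× S → match.
Summing the matching environments: 3 + 2 + 1 = 6 matching atoms.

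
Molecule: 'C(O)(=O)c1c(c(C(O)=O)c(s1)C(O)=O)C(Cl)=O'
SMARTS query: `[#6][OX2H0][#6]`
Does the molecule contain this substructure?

The pattern [#6][OX2H0][#6] describes an aliphatic oxygen bridging two carbons with no H on the oxygen — an ether.
The closest candidate here is a carboxylic acid group (-C(=O)OH), but the -OH oxygen has H1; the =O is OX1, not OX2. No other fragment satisfies the full query, so there is no match.

No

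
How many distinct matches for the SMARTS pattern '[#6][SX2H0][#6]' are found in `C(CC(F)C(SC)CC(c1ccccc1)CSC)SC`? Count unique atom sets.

[#6][SX2H0][#6] is the SMARTS for a thioether: an aliphatic sulfur bridging two carbons with no H on the sulfur.
The molecule carries 3 separate instances of a methylthio ether (-SCH3) meeting every constraint; each maps to a distinct set of atoms, giving 3 matches.

3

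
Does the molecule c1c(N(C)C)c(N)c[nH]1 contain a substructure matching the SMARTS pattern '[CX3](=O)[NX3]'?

No

The pattern [CX3](=O)[NX3] describes a carbonyl carbon bonded to a trivalent nitrogen — an amide.
The closest candidate here is a primary amino group (-NH2), but the -NH2 is not attached to a carbonyl carbon. No other fragment satisfies the full query, so there is no match.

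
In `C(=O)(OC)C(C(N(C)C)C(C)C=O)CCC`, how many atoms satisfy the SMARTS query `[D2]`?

4

The query [D2] means: atom with exactly two heavy-atom neighbours.
Check the 16 heavy atoms by environment: 5× C (D1) → no; 4× C (D3) → no; 3× C (D2) → match; 1× N (D3) → no; 2× O (D1) → no; 1× O (D2) → match.
Summing the matching environments: 3 + 1 = 4 matching atoms.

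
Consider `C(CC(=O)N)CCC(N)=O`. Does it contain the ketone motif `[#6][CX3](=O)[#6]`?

The pattern [#6][CX3](=O)[#6] describes a carbonyl carbon (no H) flanked by two carbons — a ketone.
The closest candidate here is a primary amide (-C(=O)NH2), but one neighbour of the carbonyl carbon is N, not C. No other fragment satisfies the full query, so there is no match.

No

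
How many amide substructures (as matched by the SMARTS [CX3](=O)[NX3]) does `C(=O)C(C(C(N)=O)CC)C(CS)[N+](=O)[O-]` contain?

[CX3](=O)[NX3] is the SMARTS for an amide: a carbonyl carbon bonded to a trivalent nitrogen.
Exactly one fragment in the molecule meets all constraints, giving 1 match.

1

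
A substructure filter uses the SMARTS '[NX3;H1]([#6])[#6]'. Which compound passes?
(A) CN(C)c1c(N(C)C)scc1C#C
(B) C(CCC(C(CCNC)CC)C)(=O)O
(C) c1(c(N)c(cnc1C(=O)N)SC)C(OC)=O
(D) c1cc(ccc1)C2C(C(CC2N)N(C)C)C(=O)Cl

B

[NX3;H1]([#6])[#6] describes a trivalent nitrogen with one H, bonded to two carbons (a secondary amine).
(A) has a dimethylamino group (-N(CH3)2) but the nitrogen has H0, not H1.
(B) contains an N-methylamino group (-NHCH3), which satisfies every atom and bond constraint.
(C) has a primary amino group (-NH2) but the nitrogen has H2 and only one carbon neighbour.
(D) has a primary amino group (-NH2) but the nitrogen has H2 and only one carbon neighbour.
So the answer is (B).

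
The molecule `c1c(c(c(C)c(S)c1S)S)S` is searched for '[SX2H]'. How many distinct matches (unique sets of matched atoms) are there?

[SX2H] is the SMARTS for a thiol: an aliphatic sulfur with two connections, one being H.
The molecule carries 4 separate instances of a thiol (-SH) meeting every constraint; each maps to a distinct set of atoms, giving 4 matches.

4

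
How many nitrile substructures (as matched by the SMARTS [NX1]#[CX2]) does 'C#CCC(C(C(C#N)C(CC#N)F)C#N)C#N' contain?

[NX1]#[CX2] is the SMARTS for a nitrile: a nitrogen triple-bonded to a two-connected carbon.
The molecule carries 4 separate instances of a nitrile (-C#N) meeting every constraint; each maps to a distinct set of atoms, giving 4 matches.

4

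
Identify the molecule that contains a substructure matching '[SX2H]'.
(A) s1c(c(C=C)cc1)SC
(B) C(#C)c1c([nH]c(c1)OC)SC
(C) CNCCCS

[SX2H] describes an aliphatic sulfur with two connections, one being H (a thiol).
(A) has a methylthio ether (-SCH3) but the sulfur has H0 (bonded to two carbons), not H1.
(B) has a methylthio ether (-SCH3) but the sulfur has H0 (bonded to two carbons), not H1.
(C) contains a thiol (-SH), which satisfies every atom and bond constraint.
So the answer is (C).

C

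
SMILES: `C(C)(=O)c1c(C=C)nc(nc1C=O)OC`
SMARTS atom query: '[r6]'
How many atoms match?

6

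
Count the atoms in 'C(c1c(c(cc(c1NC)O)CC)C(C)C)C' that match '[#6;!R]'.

8

The query [#6;!R] means: carbon not in any ring.
Check the 16 heavy atoms by environment: 6× c (aromatic, in 6-ring) → no; 8× C (acyclic) → match; 1× N (acyclic) → no; 1× O (acyclic) → no.
That gives 8 matching atoms.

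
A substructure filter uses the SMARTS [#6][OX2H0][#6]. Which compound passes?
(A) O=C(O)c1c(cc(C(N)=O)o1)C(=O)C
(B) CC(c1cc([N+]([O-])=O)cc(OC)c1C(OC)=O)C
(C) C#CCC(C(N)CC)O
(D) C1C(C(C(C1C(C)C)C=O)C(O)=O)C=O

[#6][OX2H0][#6] describes an aliphatic oxygen bridging two carbons with no H on the oxygen (an ether).
(A) has a carboxylic acid group (-C(=O)OH) but the -OH oxygen has H1; the =O is OX1, not OX2.
(B) contains a methoxy ether (-OCH3), which satisfies every atom and bond constraint.
(C) has a hydroxyl group (-OH) but the oxygen has H1, not H0 bridging two carbons.
(D) has a carboxylic acid group (-C(=O)OH) but the -OH oxygen has H1; the =O is OX1, not OX2.
So the answer is (B).

B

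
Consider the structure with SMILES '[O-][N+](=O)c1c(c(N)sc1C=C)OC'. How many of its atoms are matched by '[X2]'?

The query [X2] means: any atom with exactly two total connections (bonds + H).
Check the 13 heavy atoms by environment: 1× s (aromatic, X2) → match; 4× c (aromatic, X3) → no; 1× N (charge +1, X3) → no; 1× O (charge -1, X1) → no; 1× O (X1) → no; 1× O (X2) → match; 1× C (X4) → no; 2× C (X3) → no; 1× N (X3) → no.
Summing the matching environments: 1 + 1 = 2 matching atoms.

2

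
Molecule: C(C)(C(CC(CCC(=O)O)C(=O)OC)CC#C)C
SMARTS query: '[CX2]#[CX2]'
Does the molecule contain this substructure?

The pattern [CX2]#[CX2] describes a carbon-carbon triple bond — an alkyne.
The molecule carries an ethynyl group (-C#CH), whose atoms satisfy every constraint of the query, so the pattern matches.

Yes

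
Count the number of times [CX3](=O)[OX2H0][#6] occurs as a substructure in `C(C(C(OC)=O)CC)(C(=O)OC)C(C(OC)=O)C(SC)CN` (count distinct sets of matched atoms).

3

[CX3](=O)[OX2H0][#6] is the SMARTS for an ester: a carbonyl carbon bonded to an oxygen that is itself bonded to carbon (no H on that O).
The molecule carries 3 separate instances of a methyl-ester group (-C(=O)OCH3) meeting every constraint; each maps to a distinct set of atoms, giving 3 matches.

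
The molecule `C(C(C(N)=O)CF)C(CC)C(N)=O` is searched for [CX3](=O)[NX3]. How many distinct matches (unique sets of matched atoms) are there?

[CX3](=O)[NX3] is the SMARTS for an amide: a carbonyl carbon bonded to a trivalent nitrogen.
The molecule carries 2 separate instances of a primary amide (-C(=O)NH2) meeting every constraint; each maps to a distinct set of atoms, giving 2 matches.

2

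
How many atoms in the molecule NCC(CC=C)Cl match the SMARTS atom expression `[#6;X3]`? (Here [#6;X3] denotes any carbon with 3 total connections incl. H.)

2

Check the 7 heavy atoms by environment: 3× C (X4) → no; 2× C (X3) → match; 1× Cl (X1) → no; 1× N (X3) → no.
That gives 2 matching atoms.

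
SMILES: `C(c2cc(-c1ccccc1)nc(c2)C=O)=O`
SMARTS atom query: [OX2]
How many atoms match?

Check the 16 heavy atoms by environment: 1× n (aromatic, X2) → no; 11× c (aromatic, X3) → no; 2× C (X3) → no; 2× O (X1) → no.
No environment satisfies the query, so 0 matching atoms.

0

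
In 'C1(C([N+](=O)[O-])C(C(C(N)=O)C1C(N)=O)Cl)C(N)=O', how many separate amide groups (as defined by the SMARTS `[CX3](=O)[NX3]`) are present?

3

[CX3](=O)[NX3] is the SMARTS for an amide: a carbonyl carbon bonded to a trivalent nitrogen.
The molecule carries 3 separate instances of a primary amide (-C(=O)NH2) meeting every constraint; each maps to a distinct set of atoms, giving 3 matches.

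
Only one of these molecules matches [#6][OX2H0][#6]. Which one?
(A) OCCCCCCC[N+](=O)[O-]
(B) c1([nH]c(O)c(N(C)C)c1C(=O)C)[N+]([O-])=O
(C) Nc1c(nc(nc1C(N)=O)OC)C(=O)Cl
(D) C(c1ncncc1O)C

[#6][OX2H0][#6] describes an aliphatic oxygen bridging two carbons with no H on the oxygen (an ether).
(A) has a hydroxyl group (-OH) but the oxygen has H1, not H0 bridging two carbons.
(B) has a hydroxyl group (-OH) but the oxygen has H1, not H0 bridging two carbons.
(C) contains a methoxy ether (-OCH3), which satisfies every atom and bond constraint.
(D) has a hydroxyl group (-OH) but the oxygen has H1, not H0 bridging two carbons.
So the answer is (C).

C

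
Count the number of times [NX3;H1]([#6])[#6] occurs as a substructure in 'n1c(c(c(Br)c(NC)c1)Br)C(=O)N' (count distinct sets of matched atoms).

1

[NX3;H1]([#6])[#6] is the SMARTS for a secondary amine: a trivalent nitrogen with one H, bonded to two carbons.
Exactly one fragment in the molecule meets all constraints, giving 1 match.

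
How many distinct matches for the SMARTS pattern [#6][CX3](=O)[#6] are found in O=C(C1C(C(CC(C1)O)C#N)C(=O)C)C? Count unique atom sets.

2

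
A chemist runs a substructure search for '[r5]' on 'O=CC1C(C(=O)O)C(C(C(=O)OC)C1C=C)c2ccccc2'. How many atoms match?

The query [r5] means: r5 matches atoms in a five-membered ring.
Check the 22 heavy atoms by environment: 5× C (in 5-ring) → match; 6× c (aromatic, in 6-ring) → no; 6× C (acyclic) → no; 5× O (acyclic) → no.
That gives 5 matching atoms.

5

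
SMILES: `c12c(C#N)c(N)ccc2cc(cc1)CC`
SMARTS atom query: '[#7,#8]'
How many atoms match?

2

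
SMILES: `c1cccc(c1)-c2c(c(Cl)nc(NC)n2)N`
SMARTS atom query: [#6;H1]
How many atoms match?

5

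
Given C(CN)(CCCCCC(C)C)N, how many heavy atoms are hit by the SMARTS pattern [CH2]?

The query [CH2] means: aliphatic carbon with exactly two hydrogens.
Check the 12 heavy atoms by environment: 6× C (H2) → match; 2× C (H1) → no; 2× N (H2) → no; 2× C (H3) → no.
That gives 6 matching atoms.

6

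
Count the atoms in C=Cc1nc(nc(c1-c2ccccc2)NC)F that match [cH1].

5

Check the 17 heavy atoms by environment: 2× n (aromatic, H0) → no; 5× c (aromatic, H0) → no; 1× N (H1) → no; 1× C (H3) → no; 1× F (H0) → no; 5× c (aromatic, H1) → match; 1× C (H1) → no; 1× C (H2) → no.
That gives 5 matching atoms.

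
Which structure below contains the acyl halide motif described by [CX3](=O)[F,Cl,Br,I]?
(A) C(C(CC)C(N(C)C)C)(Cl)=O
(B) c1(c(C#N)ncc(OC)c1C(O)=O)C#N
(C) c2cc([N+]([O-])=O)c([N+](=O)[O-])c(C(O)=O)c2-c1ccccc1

[CX3](=O)[F,Cl,Br,I] describes a carbonyl carbon bonded to a halogen (an acyl halide).
(A) contains an acyl chloride (-C(=O)Cl), which satisfies every atom and bond constraint.
(B) has a carboxylic acid group (-C(=O)OH) but the carbonyl is bonded to -OH, not to a halogen.
(C) has a carboxylic acid group (-C(=O)OH) but the carbonyl is bonded to -OH, not to a halogen.
So the answer is (A).

A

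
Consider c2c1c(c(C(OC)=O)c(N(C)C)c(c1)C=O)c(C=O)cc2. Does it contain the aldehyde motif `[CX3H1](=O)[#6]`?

Yes

The pattern [CX3H1](=O)[#6] describes an sp2 carbon with one H, double-bonded to O and single-bonded to carbon — an aldehyde.
The molecule carries an aldehyde (-CHO), whose atoms satisfy every constraint of the query, so the pattern matches.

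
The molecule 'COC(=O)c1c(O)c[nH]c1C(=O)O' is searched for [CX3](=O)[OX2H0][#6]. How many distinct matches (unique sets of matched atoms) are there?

1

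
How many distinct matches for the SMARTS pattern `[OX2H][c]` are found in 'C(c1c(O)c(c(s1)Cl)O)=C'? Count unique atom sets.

2

[OX2H][c] is the SMARTS for a phenol: a hydroxyl oxygen attached to an aromatic carbon.
The molecule carries 2 separate instances of a hydroxyl group (-OH) meeting every constraint; each maps to a distinct set of atoms, giving 2 matches.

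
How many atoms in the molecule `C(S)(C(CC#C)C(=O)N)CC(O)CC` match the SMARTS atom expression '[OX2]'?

The query [OX2] means: aliphatic oxygen with two total connections — ether, hydroxyl, or ester single-bond O.
Check the 14 heavy atoms by environment: 7× C (X4) → no; 1× S (X2) → no; 1× C (X3) → no; 1× O (X1) → no; 1× N (X3) → no; 2× C (X2) → no; 1× O (X2) → match.
That gives 1 matching atom.

1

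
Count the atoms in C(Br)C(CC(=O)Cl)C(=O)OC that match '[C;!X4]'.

The query [C;!X4] means: aliphatic carbon that does not have four total connections.
Check the 11 heavy atoms by environment: 4× C (X4) → no; 2× C (X3) → match; 2× O (X1) → no; 1× Cl (X1) → no; 1× O (X2) → no; 1× Br (X1) → no.
That gives 2 matching atoms.

2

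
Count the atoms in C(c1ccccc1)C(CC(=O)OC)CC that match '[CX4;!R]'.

The query [CX4;!R] means: aliphatic carbon with four total connections, not in a ring.
Check the 15 heavy atoms by environment: 6× C (X4, acyclic) → match; 1× C (X3, acyclic) → no; 1× O (X1, acyclic) → no; 1× O (X2, acyclic) → no; 6× c (aromatic, X3, in 6-ring) → no.
That gives 6 matching atoms.

6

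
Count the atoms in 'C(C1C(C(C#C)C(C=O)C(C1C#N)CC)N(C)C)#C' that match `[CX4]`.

10

Check the 19 heavy atoms by environment: 10× C (X4) → match; 1× N (X3) → no; 5× C (X2) → no; 1× N (X1) → no; 1× C (X3) → no; 1× O (X1) → no.
That gives 10 matching atoms.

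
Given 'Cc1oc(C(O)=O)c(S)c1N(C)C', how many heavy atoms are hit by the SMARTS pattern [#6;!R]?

4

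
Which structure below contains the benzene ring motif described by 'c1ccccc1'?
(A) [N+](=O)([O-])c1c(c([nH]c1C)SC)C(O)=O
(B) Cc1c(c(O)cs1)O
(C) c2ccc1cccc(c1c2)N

c1ccccc1 describes six aromatic carbons in a ring (a benzene ring).
(A) has a methyl group (-CH3) but no six-membered all-carbon aromatic ring is present.
(B) has a methyl group (-CH3) but no six-membered all-carbon aromatic ring is present.
(C) contains the required atom environment, so the pattern matches.
So the answer is (C).

C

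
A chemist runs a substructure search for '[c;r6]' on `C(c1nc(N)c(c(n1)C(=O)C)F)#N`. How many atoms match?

4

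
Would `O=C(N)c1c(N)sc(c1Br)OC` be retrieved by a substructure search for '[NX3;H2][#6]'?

The pattern [NX3;H2][#6] describes a trivalent nitrogen with two H attached to carbon — a primary amine.
The molecule carries a primary amino group (-NH2), whose atoms satisfy every constraint of the query, so the pattern matches.

Yes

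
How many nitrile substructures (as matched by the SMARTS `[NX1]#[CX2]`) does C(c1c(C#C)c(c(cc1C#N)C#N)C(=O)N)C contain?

2

[NX1]#[CX2] is the SMARTS for a nitrile: a nitrogen triple-bonded to a two-connected carbon.
The molecule carries 2 separate instances of a nitrile (-C#N) meeting every constraint; each maps to a distinct set of atoms, giving 2 matches.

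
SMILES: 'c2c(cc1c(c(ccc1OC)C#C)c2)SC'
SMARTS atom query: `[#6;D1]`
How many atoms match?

The query [#6;D1] means: carbon bonded to exactly one heavy atom.
Check the 16 heavy atoms by environment: 5× c (aromatic, D3) → no; 5× c (aromatic, D2) → no; 1× O (D2) → no; 3× C (D1) → match; 1× S (D2) → no; 1× C (D2) → no.
That gives 3 matching atoms.

3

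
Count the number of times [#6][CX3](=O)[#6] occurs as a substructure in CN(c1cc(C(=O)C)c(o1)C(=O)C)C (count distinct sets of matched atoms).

2

[#6][CX3](=O)[#6] is the SMARTS for a ketone: a carbonyl carbon (no H) flanked by two carbons.
The molecule carries 2 separate instances of an acetyl/ketone group (-C(=O)CH3) meeting every constraint; each maps to a distinct set of atoms, giving 2 matches.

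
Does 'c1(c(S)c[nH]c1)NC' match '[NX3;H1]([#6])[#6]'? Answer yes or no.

Yes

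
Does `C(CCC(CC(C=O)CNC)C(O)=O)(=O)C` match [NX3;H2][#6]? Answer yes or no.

No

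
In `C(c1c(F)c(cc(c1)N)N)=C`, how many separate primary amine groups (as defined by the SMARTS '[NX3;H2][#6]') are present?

2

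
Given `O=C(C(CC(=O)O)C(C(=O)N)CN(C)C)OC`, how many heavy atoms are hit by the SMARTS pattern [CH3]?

3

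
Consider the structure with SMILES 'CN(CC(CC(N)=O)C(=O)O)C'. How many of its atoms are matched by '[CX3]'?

The query [CX3] means: C with X3: aliphatic carbon with exactly 3 total connections.
Check the 12 heavy atoms by environment: 5× C (X4) → no; 2× C (X3) → match; 2× O (X1) → no; 1× O (X2) → no; 2× N (X3) → no.
That gives 2 matching atoms.

2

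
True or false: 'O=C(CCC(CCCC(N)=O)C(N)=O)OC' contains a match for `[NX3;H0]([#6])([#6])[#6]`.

False

The pattern [NX3;H0]([#6])([#6])[#6] describes a trivalent nitrogen with no H, bonded to three carbons — a tertiary amine.
The closest candidate here is a primary amide (-C(=O)NH2), but the amide nitrogen has H2 and only one carbon neighbour. No other fragment satisfies the full query, so there is no match.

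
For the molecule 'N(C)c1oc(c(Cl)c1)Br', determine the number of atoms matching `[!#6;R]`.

1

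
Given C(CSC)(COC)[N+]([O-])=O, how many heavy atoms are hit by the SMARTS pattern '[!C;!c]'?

5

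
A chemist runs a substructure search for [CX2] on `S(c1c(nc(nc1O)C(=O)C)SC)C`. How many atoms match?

0

The query [CX2] means: C with X2: aliphatic carbon with exactly 2 total connections.
Check the 14 heavy atoms by environment: 2× n (aromatic, X2) → no; 4× c (aromatic, X3) → no; 1× O (X2) → no; 2× S (X2) → no; 3× C (X4) → no; 1× C (X3) → no; 1× O (X1) → no.
No environment satisfies the query, so 0 matching atoms.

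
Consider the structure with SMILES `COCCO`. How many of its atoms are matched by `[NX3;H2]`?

0

The query [NX3;H2] means: aliphatic N with 3 total connections, two of them H — an -NH2 nitrogen (amine or amide).
Check the 5 heavy atoms by environment: 2× C (H2, X4) → no; 1× O (H1, X2) → no; 1× O (H0, X2) → no; 1× C (H3, X4) → no.
No environment satisfies the query, so 0 matching atoms.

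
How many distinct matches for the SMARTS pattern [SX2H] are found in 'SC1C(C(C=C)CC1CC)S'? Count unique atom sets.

[SX2H] is the SMARTS for a thiol: an aliphatic sulfur with two connections, one being H.
The molecule carries 2 separate instances of a thiol (-SH) meeting every constraint; each maps to a distinct set of atoms, giving 2 matches.

2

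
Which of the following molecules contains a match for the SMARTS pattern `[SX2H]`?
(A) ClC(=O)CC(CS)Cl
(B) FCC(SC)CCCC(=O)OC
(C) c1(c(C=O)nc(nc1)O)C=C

A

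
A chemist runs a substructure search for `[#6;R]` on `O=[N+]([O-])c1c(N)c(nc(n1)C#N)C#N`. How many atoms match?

The query [#6;R] means: carbon that is part of a ring.
Check the 14 heavy atoms by environment: 2× n (aromatic, in 6-ring) → no; 4× c (aromatic, in 6-ring) → match; 2× C (acyclic) → no; 3× N (acyclic) → no; 1× N (charge +1, acyclic) → no; 1× O (charge -1, acyclic) → no; 1× O (acyclic) → no.
That gives 4 matching atoms.

4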